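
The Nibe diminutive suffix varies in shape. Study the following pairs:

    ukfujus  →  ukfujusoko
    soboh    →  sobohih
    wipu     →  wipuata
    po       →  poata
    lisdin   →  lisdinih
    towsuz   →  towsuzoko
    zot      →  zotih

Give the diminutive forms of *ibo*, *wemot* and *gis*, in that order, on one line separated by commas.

iboata, wemotih, gisoko

The alternation tracks the final sound of the stem — -oko when the stem ends in a sibilant (*ukfujus*, *towsuz*); -ih when the stem ends in a non-sibilant consonant (*soboh*, *lisdin*, *zot*); -ata when the stem ends in a vowel (*wipu*, *po*).
Since the final sound of *ibo* is /o/ (a vowel), it takes -ata, giving *iboata*.
Since the final sound of *wemot* is /t/ (a non-sibilant consonant), it takes -ih, giving *wemotih*.
The final sound of *gis* is /s/, which is a sibilant, so the suffix is -oko, giving *gisoko*.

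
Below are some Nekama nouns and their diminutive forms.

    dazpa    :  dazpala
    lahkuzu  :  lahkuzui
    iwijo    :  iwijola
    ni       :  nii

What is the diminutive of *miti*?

mitii

Looking at the last vowel of each stem: -i when the last vowel of the stem is a high vowel (*lahkuzu*, *ni*); -la when the last vowel of the stem is a non-high vowel (*dazpa*, *iwijo*).
The last vowel of *miti* is /i/, which is a high vowel, so the suffix is -i, giving *mitii*.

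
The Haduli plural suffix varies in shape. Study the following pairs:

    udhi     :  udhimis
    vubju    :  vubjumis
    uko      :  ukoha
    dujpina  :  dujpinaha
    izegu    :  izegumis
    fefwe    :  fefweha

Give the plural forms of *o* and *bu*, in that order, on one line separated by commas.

oha, bumis

The pattern is height harmony: -mis when the last vowel of the stem is a high vowel (*udhi*, *vubju*, *izegu*); -ha when the last vowel of the stem is a non-high vowel (*uko*, *dujpina*, *fefwe*).
*o* — last vowel /o/ (a non-high vowel) → -ha → *oha*.
*bu*: last vowel = /u/, a high vowel → -mis → *bumis*.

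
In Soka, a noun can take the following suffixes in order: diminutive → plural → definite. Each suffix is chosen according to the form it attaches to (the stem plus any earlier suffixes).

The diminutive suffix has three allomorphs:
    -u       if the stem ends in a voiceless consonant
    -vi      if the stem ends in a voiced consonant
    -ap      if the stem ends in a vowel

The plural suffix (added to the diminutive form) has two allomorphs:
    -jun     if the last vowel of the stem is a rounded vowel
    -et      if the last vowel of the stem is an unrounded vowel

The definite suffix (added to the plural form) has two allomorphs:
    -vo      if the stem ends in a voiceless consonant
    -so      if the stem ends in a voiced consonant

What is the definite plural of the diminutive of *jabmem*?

jabmemvietvo

The final sound of *jabmem* is /m/, which is a voiced consonant, so the diminutive suffix is -vi, giving *jabmemvi*.
The diminutive form *jabmemvi*: last vowel = /i/, an unrounded vowel → -et → *jabmemviet*.
The plural form *jabmemviet*: final consonant = /t/, voiceless → -vo → *jabmemvietvo*.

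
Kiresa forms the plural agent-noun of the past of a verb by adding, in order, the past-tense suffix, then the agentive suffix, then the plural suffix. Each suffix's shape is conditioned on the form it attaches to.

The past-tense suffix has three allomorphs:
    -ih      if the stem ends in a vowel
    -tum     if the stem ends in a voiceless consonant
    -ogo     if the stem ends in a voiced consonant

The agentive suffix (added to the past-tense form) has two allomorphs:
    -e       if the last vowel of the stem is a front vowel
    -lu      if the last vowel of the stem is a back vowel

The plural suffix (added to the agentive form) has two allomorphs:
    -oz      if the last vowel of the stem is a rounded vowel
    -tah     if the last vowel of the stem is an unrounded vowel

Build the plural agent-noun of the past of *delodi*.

delodiihetah

Since the final sound of *delodi* is /i/ (a vowel), it takes -ih, giving *delodiih*.
The past-tense form *delodiih*: last vowel = /i/, a front vowel → -e → *delodiihe*.
Since the last vowel of the agentive form *delodiihe* is /e/ (an unrounded vowel), it takes -tah, giving *delodiihetah*.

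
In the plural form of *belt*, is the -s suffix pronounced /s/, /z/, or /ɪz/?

/s/

The stem *belt* ends in a voiceless non-sibilant consonant.
The plural suffix surfaces as /ɪz/ after sibilants, /s/ after other voiceless consonants, and /z/ after other voiced sounds.
So the plural -s on *belt* is pronounced /s/.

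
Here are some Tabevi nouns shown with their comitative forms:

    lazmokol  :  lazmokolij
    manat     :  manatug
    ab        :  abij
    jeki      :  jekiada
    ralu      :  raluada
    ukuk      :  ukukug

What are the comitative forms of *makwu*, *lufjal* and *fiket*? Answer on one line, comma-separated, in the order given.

Looking at the final sound of each stem: -ug when the stem ends in a voiceless consonant (*manat*, *ukuk*); -ij when the stem ends in a voiced consonant (*lazmokol*, *ab*); -ada when the stem ends in a vowel (*jeki*, *ralu*).
*makwu*: final sound = /u/, a vowel → -ada → *makwuada*.
*lufjal* — final sound /l/ (a voiced consonant) → -ij → *lufjalij*.
The final sound of *fiket* is /t/, which is a voiceless consonant, so the suffix is -ug, giving *fiketug*.

makwuada, lufjalij, fiketug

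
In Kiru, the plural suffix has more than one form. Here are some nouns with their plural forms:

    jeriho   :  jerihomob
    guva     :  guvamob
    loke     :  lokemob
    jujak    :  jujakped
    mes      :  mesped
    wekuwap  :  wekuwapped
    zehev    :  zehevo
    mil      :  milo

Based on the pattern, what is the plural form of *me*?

memob

The suffix is conditioned by the final sound: -ped when the stem ends in a voiceless consonant (*jujak*, *mes*, *wekuwap*); -o when the stem ends in a voiced consonant (*zehev*, *mil*); -mob when the stem ends in a vowel (*jeriho*, *guva*, *loke*).
*me* — final sound /e/ (a vowel) → -mob → *memob*.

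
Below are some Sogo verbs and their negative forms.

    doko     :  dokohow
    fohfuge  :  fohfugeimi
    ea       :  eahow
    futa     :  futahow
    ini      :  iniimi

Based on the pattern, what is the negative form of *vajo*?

vajohow

The pattern is front/back vowel harmony: -imi when the last vowel of the stem is a front vowel (*fohfuge*, *ini*); -how when the last vowel of the stem is a back vowel (*doko*, *ea*, *futa*).
*vajo* — last vowel /o/ (a back vowel) → -how → *vajohow*.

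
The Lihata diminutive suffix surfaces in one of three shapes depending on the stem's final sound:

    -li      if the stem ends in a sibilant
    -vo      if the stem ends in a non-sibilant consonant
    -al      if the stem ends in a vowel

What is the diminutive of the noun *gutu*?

Since the final sound of *gutu* is /u/ (a vowel), it takes -al, giving *gutual*.

gutual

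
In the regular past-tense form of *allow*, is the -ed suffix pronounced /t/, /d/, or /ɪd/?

The stem *allow* ends in a voiced sound other than /d/.
The -ed suffix is realized as /ɪd/ after /t, d/; as /t/ after other voiceless consonants; and as /d/ after other voiced sounds.
So -ed on *allow* is pronounced /d/.

/d/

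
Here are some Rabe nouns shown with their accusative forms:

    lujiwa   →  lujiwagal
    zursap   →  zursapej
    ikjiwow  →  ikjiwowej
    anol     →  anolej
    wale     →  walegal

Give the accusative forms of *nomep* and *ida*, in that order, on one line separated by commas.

The alternation tracks the final sound of the stem — -ej when the stem ends in a consonant (*zursap*, *ikjiwow*, *anol*); -gal when the stem ends in a vowel (*lujiwa*, *wale*).
*nomep* — final sound /p/ (a consonant) → -ej → *nomepej*.
*ida* — final sound /a/ (a vowel) → -gal → *idagal*.

nomepej, idagal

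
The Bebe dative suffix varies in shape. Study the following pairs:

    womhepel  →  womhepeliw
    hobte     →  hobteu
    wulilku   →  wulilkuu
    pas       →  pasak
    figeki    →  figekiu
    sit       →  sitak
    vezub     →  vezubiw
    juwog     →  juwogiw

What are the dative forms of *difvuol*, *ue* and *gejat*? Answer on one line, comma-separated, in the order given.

The alternation tracks the final sound of the stem — -ak when the stem ends in a voiceless consonant (*pas*, *sit*); -iw when the stem ends in a voiced consonant (*womhepel*, *vezub*, *juwog*); -u when the stem ends in a vowel (*hobte*, *wulilku*, *figeki*).
Since the final sound of *difvuol* is /l/ (a voiced consonant), it takes -iw, giving *difvuoliw*.
*ue*: final sound = /e/, a vowel → -u → *ueu*.
*gejat* — final sound /t/ (a voiceless consonant) → -ak → *gejatak*.

difvuoliw, ueu, gejatak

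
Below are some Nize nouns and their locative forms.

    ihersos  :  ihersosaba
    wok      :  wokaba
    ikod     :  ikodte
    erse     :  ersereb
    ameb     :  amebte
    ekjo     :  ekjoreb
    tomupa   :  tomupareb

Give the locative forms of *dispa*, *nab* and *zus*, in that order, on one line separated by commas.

dispareb, nabte, zusaba

The suffix is conditioned by the final sound: -aba when the stem ends in a voiceless consonant (*ihersos*, *wok*); -te when the stem ends in a voiced consonant (*ikod*, *ameb*); -reb when the stem ends in a vowel (*erse*, *ekjo*, *tomupa*).
The final sound of *dispa* is /a/, which is a vowel, so the suffix is -reb, giving *dispareb*.
*nab*: final sound = /b/, a voiced consonant → -te → *nabte*.
*zus*: final sound = /s/, a voiceless consonant → -aba → *zusaba*.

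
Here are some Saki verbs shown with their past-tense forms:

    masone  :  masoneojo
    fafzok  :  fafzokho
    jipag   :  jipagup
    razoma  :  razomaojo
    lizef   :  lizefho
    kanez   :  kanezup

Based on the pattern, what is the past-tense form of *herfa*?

herfaojo

The pattern is voicing of the final sound: -ho when the stem ends in a voiceless consonant (*fafzok*, *lizef*); -up when the stem ends in a voiced consonant (*jipag*, *kanez*); -ojo when the stem ends in a vowel (*masone*, *razoma*).
The final sound of *herfa* is /a/, which is a vowel, so the suffix is -ojo, giving *herfaojo*.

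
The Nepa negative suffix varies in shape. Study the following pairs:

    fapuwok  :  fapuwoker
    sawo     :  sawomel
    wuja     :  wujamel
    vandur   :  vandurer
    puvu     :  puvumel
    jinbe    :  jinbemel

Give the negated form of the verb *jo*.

Looking at the final sound of each stem: -er when the stem ends in a consonant (*fapuwok*, *vandur*); -mel when the stem ends in a vowel (*sawo*, *wuja*, *puvu*, *jinbe*).
Since the final sound of *jo* is /o/ (a vowel), it takes -mel, giving *jomel*.

jomel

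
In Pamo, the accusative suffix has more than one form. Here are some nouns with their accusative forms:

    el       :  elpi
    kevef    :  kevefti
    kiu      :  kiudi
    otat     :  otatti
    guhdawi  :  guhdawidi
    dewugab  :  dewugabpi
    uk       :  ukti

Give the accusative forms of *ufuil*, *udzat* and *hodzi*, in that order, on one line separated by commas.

The suffix is conditioned by the final sound: -ti when the stem ends in a voiceless consonant (*kevef*, *otat*, *uk*); -pi when the stem ends in a voiced consonant (*el*, *dewugab*); -di when the stem ends in a vowel (*kiu*, *guhdawi*).
Since the final sound of *ufuil* is /l/ (a voiced consonant), it takes -pi, giving *ufuilpi*.
*udzat*: final sound = /t/, a voiceless consonant → -ti → *udzatti*.
The final sound of *hodzi* is /i/, which is a vowel, so the suffix is -di, giving *hodzidi*.

ufuilpi, udzatti, hodzidi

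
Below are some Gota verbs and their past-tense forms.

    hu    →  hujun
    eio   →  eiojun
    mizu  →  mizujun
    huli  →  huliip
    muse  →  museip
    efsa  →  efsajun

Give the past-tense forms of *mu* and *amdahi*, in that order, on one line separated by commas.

Looking at the last vowel of each stem: -ip when the last vowel of the stem is a front vowel (*huli*, *muse*); -jun when the last vowel of the stem is a back vowel (*hu*, *eio*, *mizu*, *efsa*).
The last vowel of *mu* is /u/, which is a back vowel, so the suffix is -jun, giving *mujun*.
*amdahi* — last vowel /i/ (a front vowel) → -ip → *amdahiip*.

mujun, amdahiip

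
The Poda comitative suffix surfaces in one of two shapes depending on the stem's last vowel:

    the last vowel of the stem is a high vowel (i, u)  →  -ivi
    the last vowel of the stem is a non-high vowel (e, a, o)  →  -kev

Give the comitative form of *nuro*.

Since the last vowel of *nuro* is /o/ (a non-high vowel), it takes -kev, giving *nurokev*.

nurokev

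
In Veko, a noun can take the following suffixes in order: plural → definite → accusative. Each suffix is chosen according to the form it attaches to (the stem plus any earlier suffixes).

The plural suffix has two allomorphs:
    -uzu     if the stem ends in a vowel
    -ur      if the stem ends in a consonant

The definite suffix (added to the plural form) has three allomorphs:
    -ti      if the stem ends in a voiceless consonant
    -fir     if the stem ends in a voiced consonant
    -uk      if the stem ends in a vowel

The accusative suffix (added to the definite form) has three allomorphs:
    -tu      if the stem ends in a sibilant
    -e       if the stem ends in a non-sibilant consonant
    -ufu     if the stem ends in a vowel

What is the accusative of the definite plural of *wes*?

wesurfire

*wes* — final sound /s/ (a consonant) → -ur → *wesur*.
The final sound of the plural form *wesur* is /r/, which is a voiced consonant, so the definite suffix is -fir, giving *wesurfir*.
The final sound of the definite form *wesurfir* is /r/, which is a non-sibilant consonant, so the accusative suffix is -e, giving *wesurfire*.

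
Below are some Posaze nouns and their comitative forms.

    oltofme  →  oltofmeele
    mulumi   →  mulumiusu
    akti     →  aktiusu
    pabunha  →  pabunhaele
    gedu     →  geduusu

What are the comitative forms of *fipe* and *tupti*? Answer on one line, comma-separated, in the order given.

The pattern is height harmony: -usu when the last vowel of the stem is a high vowel (*mulumi*, *akti*, *gedu*); -ele when the last vowel of the stem is a non-high vowel (*oltofme*, *pabunha*).
The last vowel of *fipe* is /e/, which is a non-high vowel, so the suffix is -ele, giving *fipeele*.
*tupti* — last vowel /i/ (a high vowel) → -usu → *tuptiusu*.

fipeele, tuptiusu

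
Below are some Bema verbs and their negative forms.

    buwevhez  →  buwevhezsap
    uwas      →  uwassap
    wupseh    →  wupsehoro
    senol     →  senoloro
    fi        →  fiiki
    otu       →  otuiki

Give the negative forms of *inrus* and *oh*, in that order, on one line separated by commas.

inrussap, ohoro

Looking at the final sound of each stem: -sap when the stem ends in a sibilant (*buwevhez*, *uwas*); -oro when the stem ends in a non-sibilant consonant (*wupseh*, *senol*); -iki when the stem ends in a vowel (*fi*, *otu*).
*inrus*: final sound = /s/, a sibilant → -sap → *inrussap*.
The final sound of *oh* is /h/, which is a non-sibilant consonant, so the suffix is -oro, giving *ohoro*.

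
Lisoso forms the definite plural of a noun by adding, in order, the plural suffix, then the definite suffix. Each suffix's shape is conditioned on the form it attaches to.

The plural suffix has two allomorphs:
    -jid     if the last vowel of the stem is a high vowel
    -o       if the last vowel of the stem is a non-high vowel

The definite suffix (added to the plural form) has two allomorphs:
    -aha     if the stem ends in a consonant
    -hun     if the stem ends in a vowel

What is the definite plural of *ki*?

kijidaha

*ki* — last vowel /i/ (a high vowel) → -jid → *kijid*.
Since the final sound of the plural form *kijid* is /d/ (a consonant), it takes -aha, giving *kijidaha*.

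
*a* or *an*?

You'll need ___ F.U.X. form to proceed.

The indefinite article is chosen by the initial *sound* of the following word, not its spelling.
The initialism *F.U.X.* is read letter by letter; the first letter, F, is pronounced /ɛf/, which begins with a vowel sound.
So the article is *an*: You'll need an F.U.X. form to proceed.

an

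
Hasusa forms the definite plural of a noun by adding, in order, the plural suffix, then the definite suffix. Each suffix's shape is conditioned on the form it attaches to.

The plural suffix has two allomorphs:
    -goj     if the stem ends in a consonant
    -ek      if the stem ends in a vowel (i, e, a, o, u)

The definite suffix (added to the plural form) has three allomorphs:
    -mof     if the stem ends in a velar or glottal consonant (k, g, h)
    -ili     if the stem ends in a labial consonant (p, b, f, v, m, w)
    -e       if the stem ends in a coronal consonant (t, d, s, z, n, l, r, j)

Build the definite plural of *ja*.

jaekmof

Since the final sound of *ja* is /a/ (a vowel), it takes -ek, giving *jaek*.
The plural form *jaek*: final consonant = /k/, velar/glottal → -mof → *jaekmof*.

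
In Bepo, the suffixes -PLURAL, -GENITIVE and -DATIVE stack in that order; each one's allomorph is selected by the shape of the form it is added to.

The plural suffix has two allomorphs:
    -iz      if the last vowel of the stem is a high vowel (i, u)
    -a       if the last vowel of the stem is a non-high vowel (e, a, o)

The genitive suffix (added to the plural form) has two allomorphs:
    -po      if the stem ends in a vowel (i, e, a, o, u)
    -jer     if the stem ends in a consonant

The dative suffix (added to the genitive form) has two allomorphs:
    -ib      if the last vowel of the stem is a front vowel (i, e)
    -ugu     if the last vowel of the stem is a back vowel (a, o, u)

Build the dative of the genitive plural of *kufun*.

*kufun*: last vowel = /u/, a high vowel → -iz → *kufuniz*.
The plural form *kufuniz* — final sound /z/ (a consonant) → -jer → *kufunizjer*.
The genitive form *kufunizjer*: last vowel = /e/, a front vowel → -ib → *kufunizjerib*.

kufunizjerib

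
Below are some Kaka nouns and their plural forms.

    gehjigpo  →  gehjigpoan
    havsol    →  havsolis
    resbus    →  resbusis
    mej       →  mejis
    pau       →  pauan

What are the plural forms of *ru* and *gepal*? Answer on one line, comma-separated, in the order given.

ruan, gepalis

The suffix is conditioned by the final sound: -is when the stem ends in a consonant (*havsol*, *resbus*, *mej*); -an when the stem ends in a vowel (*gehjigpo*, *pau*).
The final sound of *ru* is /u/, which is a vowel, so the suffix is -an, giving *ruan*.
The final sound of *gepal* is /l/, which is a consonant, so the suffix is -is, giving *gepalis*.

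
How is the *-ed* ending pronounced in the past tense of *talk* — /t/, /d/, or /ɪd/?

The stem *talk* ends in a voiceless consonant other than /t/.
The -ed suffix is realized as /ɪd/ after /t, d/; as /t/ after other voiceless consonants; and as /d/ after other voiced sounds.
So -ed on *talk* is pronounced /t/.

/t/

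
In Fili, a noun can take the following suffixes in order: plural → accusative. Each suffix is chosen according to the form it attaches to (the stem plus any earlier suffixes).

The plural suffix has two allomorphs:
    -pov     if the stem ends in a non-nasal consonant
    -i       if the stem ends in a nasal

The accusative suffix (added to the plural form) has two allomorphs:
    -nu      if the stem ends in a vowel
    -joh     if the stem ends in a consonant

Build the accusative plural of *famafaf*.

famafafpovjoh

*famafaf* — final consonant /f/ (non-nasal) → -pov → *famafafpov*.
The plural form *famafafpov* — final sound /v/ (a consonant) → -joh → *famafafpovjoh*.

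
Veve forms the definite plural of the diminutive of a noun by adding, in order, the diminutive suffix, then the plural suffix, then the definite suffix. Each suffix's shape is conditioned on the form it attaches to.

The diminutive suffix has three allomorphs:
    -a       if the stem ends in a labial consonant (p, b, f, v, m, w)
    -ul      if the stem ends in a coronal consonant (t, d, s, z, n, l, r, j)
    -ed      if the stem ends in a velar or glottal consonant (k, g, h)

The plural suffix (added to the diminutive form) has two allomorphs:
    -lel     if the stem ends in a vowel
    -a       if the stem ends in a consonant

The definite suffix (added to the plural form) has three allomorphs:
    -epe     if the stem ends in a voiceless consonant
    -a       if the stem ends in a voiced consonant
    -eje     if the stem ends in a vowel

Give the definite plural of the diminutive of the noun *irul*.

irululaeje

*irul* — final consonant /l/ (coronal) → -ul → *irulul*.
The final sound of the diminutive form *irulul* is /l/, which is a consonant, so the plural suffix is -a, giving *irulula*.
The plural form *irulula*: final sound = /a/, a vowel → -eje → *irululaeje*.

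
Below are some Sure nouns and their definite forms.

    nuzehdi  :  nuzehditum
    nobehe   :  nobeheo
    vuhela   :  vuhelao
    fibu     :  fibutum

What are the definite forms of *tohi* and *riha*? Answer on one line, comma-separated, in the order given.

tohitum, rihao

The pattern is height harmony: -tum when the last vowel of the stem is a high vowel (*nuzehdi*, *fibu*); -o when the last vowel of the stem is a non-high vowel (*nobehe*, *vuhela*).
Since the last vowel of *tohi* is /i/ (a high vowel), it takes -tum, giving *tohitum*.
*riha* — last vowel /a/ (a non-high vowel) → -o → *rihao*.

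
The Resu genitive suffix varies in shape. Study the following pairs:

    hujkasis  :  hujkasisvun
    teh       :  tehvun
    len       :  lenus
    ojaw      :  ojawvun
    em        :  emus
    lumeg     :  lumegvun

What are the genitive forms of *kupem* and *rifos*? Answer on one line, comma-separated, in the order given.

kupemus, rifosvun

Looking at the final consonant of each stem: -us when the stem ends in a nasal (*len*, *em*); -vun when the stem ends in a non-nasal consonant (*hujkasis*, *teh*, *ojaw*, *lumeg*).
Since the final consonant of *kupem* is /m/ (a nasal), it takes -us, giving *kupemus*.
The final consonant of *rifos* is /s/, which is non-nasal, so the suffix is -vun, giving *rifosvun*.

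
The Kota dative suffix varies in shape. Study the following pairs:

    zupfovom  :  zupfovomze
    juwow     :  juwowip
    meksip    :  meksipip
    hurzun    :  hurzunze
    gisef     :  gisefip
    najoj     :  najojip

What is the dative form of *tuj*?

The alternation tracks the final consonant of the stem — -ze when the stem ends in a nasal (*zupfovom*, *hurzun*); -ip when the stem ends in a non-nasal consonant (*juwow*, *meksip*, *gisef*, *najoj*).
*tuj* — final consonant /j/ (non-nasal) → -ip → *tujip*.

tujip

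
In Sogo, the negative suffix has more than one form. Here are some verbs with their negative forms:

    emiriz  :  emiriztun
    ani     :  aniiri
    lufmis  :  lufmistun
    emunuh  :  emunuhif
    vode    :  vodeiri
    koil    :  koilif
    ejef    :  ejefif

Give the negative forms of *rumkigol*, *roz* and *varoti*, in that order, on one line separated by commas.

rumkigolif, roztun, varotiiri

Looking at the final sound of each stem: -tun when the stem ends in a sibilant (*emiriz*, *lufmis*); -if when the stem ends in a non-sibilant consonant (*emunuh*, *koil*, *ejef*); -iri when the stem ends in a vowel (*ani*, *vode*).
*rumkigol*: final sound = /l/, a non-sibilant consonant → -if → *rumkigolif*.
Since the final sound of *roz* is /z/ (a sibilant), it takes -tun, giving *roztun*.
Since the final sound of *varoti* is /i/ (a vowel), it takes -iri, giving *varotiiri*.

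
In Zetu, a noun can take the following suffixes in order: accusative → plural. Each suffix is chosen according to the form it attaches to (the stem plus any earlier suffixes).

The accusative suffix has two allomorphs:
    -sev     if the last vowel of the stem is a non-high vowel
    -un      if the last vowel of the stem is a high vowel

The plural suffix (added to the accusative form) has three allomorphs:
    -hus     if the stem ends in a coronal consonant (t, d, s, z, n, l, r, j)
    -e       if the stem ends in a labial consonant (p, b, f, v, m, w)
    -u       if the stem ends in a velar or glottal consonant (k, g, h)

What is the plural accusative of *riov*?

riovseve

*riov* — last vowel /o/ (a non-high vowel) → -sev → *riovsev*.
The accusative form *riovsev*: final consonant = /v/, labial → -e → *riovseve*.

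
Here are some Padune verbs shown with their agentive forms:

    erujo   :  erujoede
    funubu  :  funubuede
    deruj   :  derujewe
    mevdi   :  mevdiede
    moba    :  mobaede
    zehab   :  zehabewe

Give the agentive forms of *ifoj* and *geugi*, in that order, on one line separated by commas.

The alternation tracks the final sound of the stem — -ewe when the stem ends in a consonant (*deruj*, *zehab*); -ede when the stem ends in a vowel (*erujo*, *funubu*, *mevdi*, *moba*).
*ifoj* — final sound /j/ (a consonant) → -ewe → *ifojewe*.
The final sound of *geugi* is /i/, which is a vowel, so the suffix is -ede, giving *geugiede*.

ifojewe, geugiede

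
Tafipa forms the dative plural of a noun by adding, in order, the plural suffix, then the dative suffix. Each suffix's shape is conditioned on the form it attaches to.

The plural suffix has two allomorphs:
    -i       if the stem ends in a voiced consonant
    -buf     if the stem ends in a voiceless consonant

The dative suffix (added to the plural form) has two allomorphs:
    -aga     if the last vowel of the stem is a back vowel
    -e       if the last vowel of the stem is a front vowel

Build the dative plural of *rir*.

ririe

Since the final consonant of *rir* is /r/ (voiced), it takes -i, giving *riri*.
The plural form *riri* — last vowel /i/ (a front vowel) → -e → *ririe*.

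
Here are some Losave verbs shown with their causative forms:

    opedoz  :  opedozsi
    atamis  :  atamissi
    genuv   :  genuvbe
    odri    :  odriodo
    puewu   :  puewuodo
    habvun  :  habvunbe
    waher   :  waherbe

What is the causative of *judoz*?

judozsi

Looking at the final sound of each stem: -si when the stem ends in a sibilant (*opedoz*, *atamis*); -be when the stem ends in a non-sibilant consonant (*genuv*, *habvun*, *waher*); -odo when the stem ends in a vowel (*odri*, *puewu*).
The final sound of *judoz* is /z/, which is a sibilant, so the suffix is -si, giving *judozsi*.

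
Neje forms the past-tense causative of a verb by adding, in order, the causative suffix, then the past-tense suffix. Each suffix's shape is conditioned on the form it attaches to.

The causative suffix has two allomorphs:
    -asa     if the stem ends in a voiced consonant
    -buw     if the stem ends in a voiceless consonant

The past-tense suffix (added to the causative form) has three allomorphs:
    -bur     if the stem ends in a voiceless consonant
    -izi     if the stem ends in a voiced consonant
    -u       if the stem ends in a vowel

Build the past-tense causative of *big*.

bigasau

*big* — final consonant /g/ (voiced) → -asa → *bigasa*.
The causative form *bigasa*: final sound = /a/, a vowel → -u → *bigasau*.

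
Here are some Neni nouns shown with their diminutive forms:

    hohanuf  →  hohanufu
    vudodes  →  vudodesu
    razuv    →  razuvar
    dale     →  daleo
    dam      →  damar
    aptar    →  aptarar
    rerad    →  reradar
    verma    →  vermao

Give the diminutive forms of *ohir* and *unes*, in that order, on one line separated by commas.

The suffix is conditioned by the final sound: -u when the stem ends in a voiceless consonant (*hohanuf*, *vudodes*); -ar when the stem ends in a voiced consonant (*razuv*, *dam*, *aptar*, *rerad*); -o when the stem ends in a vowel (*dale*, *verma*).
*ohir* — final sound /r/ (a voiced consonant) → -ar → *ohirar*.
The final sound of *unes* is /s/, which is a voiceless consonant, so the suffix is -u, giving *unesu*.

ohirar, unesu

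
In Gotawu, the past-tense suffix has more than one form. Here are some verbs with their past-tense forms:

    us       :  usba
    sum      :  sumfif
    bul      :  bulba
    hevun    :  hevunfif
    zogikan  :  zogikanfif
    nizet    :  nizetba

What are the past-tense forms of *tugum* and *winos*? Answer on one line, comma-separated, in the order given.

The pattern is nasality of the final consonant: -fif when the stem ends in a nasal (*sum*, *hevun*, *zogikan*); -ba when the stem ends in a non-nasal consonant (*us*, *bul*, *nizet*).
*tugum*: final consonant = /m/, a nasal → -fif → *tugumfif*.
*winos* — final consonant /s/ (non-nasal) → -ba → *winosba*.

tugumfif, winosba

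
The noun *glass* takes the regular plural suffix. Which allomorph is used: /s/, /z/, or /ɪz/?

The stem *glass* ends in a sibilant (/s, z, ʃ, ʒ, tʃ, dʒ/).
The plural suffix surfaces as /ɪz/ after sibilants, /s/ after other voiceless consonants, and /z/ after other voiced sounds.
So the plural -s on *glass* is pronounced /ɪz/.

/ɪz/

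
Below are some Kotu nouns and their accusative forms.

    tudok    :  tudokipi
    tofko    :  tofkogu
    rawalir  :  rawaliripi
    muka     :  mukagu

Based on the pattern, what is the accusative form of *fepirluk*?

fepirlukipi

Looking at the final sound of each stem: -ipi when the stem ends in a consonant (*tudok*, *rawalir*); -gu when the stem ends in a vowel (*tofko*, *muka*).
Since the final sound of *fepirluk* is /k/ (a consonant), it takes -ipi, giving *fepirlukipi*.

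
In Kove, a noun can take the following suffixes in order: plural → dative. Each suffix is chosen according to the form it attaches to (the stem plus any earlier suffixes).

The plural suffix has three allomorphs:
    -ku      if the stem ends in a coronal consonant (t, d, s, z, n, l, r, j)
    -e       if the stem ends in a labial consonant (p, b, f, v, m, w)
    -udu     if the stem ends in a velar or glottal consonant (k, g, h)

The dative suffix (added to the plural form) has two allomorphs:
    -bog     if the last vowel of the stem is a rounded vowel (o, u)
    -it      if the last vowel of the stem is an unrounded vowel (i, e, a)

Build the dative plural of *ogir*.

Since the final consonant of *ogir* is /r/ (coronal), it takes -ku, giving *ogirku*.
The plural form *ogirku* — last vowel /u/ (a rounded vowel) → -bog → *ogirkubog*.

ogirkubog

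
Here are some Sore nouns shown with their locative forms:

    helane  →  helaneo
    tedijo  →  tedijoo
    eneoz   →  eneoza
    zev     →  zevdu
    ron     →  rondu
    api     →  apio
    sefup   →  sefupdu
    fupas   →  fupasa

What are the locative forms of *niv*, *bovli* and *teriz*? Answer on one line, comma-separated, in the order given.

The pattern is sibilance of the final sound: -a when the stem ends in a sibilant (*eneoz*, *fupas*); -du when the stem ends in a non-sibilant consonant (*zev*, *ron*, *sefup*); -o when the stem ends in a vowel (*helane*, *tedijo*, *api*).
*niv*: final sound = /v/, a non-sibilant consonant → -du → *nivdu*.
The final sound of *bovli* is /i/, which is a vowel, so the suffix is -o, giving *bovlio*.
*teriz*: final sound = /z/, a sibilant → -a → *teriza*.

nivdu, bovlio, teriza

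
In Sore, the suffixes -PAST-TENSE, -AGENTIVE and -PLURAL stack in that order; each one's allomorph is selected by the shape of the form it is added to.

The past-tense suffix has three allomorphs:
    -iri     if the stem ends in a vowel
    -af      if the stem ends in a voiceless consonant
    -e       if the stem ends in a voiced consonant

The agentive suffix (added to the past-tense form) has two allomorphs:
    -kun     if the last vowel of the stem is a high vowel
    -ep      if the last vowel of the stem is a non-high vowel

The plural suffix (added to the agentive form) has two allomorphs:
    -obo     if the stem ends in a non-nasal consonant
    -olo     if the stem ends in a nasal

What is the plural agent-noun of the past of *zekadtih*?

*zekadtih*: final sound = /h/, a voiceless consonant → -af → *zekadtihaf*.
The past-tense form *zekadtihaf* — last vowel /a/ (a non-high vowel) → -ep → *zekadtihafep*.
Since the final consonant of the agentive form *zekadtihafep* is /p/ (non-nasal), it takes -obo, giving *zekadtihafepobo*.

zekadtihafepobo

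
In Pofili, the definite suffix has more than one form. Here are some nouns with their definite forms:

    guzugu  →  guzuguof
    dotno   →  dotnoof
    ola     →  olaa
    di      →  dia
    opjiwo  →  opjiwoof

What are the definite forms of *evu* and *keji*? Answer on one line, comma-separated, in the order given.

evuof, kejia

The suffix is conditioned by the last vowel: -of when the last vowel of the stem is a rounded vowel (*guzugu*, *dotno*, *opjiwo*); -a when the last vowel of the stem is an unrounded vowel (*ola*, *di*).
*evu*: last vowel = /u/, a rounded vowel → -of → *evuof*.
*keji* — last vowel /i/ (an unrounded vowel) → -a → *kejia*.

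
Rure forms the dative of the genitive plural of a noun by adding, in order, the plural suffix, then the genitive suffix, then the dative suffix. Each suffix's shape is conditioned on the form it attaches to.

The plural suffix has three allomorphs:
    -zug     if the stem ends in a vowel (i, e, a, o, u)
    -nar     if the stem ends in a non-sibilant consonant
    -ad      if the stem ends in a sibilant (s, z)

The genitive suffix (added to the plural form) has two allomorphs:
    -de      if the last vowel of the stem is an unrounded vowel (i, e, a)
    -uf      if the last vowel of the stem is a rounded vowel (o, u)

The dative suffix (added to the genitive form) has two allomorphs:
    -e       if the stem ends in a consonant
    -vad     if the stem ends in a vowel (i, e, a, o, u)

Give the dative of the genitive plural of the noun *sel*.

Since the final sound of *sel* is /l/ (a non-sibilant consonant), it takes -nar, giving *selnar*.
The plural form *selnar*: last vowel = /a/, an unrounded vowel → -de → *selnarde*.
Since the final sound of the genitive form *selnarde* is /e/ (a vowel), it takes -vad, giving *selnardevad*.

selnardevad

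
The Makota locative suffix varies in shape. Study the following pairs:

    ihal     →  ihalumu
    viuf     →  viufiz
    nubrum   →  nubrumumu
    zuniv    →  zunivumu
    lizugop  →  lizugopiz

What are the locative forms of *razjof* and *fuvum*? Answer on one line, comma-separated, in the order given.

razjofiz, fuvumumu

The suffix is conditioned by the final consonant: -iz when the stem ends in a voiceless consonant (*viuf*, *lizugop*); -umu when the stem ends in a voiced consonant (*ihal*, *nubrum*, *zuniv*).
*razjof*: final consonant = /f/, voiceless → -iz → *razjofiz*.
The final consonant of *fuvum* is /m/, which is voiced, so the suffix is -umu, giving *fuvumumu*.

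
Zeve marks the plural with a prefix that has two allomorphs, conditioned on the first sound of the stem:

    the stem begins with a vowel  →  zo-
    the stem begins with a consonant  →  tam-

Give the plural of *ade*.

The first sound of *ade* is /a/, which is a vowel, so the prefix is zo-, giving *zoade*.

zoade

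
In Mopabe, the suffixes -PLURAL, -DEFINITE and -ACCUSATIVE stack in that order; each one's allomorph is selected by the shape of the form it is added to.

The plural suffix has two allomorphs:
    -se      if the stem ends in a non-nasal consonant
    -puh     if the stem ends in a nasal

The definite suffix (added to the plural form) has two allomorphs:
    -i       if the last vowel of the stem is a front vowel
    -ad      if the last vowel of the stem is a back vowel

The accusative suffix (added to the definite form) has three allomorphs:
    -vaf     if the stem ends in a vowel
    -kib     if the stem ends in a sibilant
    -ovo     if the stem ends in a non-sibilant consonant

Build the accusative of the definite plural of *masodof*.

masodofseivaf

Since the final consonant of *masodof* is /f/ (non-nasal), it takes -se, giving *masodofse*.
The last vowel of the plural form *masodofse* is /e/, which is a front vowel, so the definite suffix is -i, giving *masodofsei*.
The definite form *masodofsei*: final sound = /i/, a vowel → -vaf → *masodofseivaf*.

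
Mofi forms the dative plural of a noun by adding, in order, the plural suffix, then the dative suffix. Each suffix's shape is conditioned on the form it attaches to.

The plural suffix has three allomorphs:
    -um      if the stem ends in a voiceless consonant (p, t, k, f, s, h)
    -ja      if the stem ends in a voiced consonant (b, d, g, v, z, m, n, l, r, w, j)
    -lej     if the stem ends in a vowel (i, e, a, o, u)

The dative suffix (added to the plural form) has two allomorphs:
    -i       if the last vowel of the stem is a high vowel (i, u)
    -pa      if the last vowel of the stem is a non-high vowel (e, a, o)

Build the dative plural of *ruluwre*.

ruluwrelejpa

The final sound of *ruluwre* is /e/, which is a vowel, so the plural suffix is -lej, giving *ruluwrelej*.
The plural form *ruluwrelej* — last vowel /e/ (a non-high vowel) → -pa → *ruluwrelejpa*.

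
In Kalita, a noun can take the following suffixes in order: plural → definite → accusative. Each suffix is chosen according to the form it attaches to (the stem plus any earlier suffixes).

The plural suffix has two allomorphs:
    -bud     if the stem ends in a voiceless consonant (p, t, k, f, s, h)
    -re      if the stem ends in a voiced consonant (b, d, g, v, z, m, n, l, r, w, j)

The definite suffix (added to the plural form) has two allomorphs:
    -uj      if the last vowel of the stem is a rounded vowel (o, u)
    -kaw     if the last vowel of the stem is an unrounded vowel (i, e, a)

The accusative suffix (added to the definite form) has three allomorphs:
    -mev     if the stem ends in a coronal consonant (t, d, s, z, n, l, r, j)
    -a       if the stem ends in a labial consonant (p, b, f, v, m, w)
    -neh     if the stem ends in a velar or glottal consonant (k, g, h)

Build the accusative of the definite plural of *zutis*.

*zutis*: final consonant = /s/, voiceless → -bud → *zutisbud*.
The last vowel of the plural form *zutisbud* is /u/, which is a rounded vowel, so the definite suffix is -uj, giving *zutisbuduj*.
Since the final consonant of the definite form *zutisbuduj* is /j/ (coronal), it takes -mev, giving *zutisbudujmev*.

zutisbudujmev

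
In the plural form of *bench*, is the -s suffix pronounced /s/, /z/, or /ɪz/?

The stem *bench* ends in a sibilant (/s, z, ʃ, ʒ, tʃ, dʒ/).
The plural suffix surfaces as /ɪz/ after sibilants, /s/ after other voiceless consonants, and /z/ after other voiced sounds.
So the plural -s on *bench* is pronounced /ɪz/.

/ɪz/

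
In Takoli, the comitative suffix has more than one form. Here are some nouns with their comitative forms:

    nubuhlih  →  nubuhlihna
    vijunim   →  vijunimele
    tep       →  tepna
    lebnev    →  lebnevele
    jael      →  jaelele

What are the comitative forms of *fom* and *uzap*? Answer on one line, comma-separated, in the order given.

The pattern is voicing of the final consonant: -na when the stem ends in a voiceless consonant (*nubuhlih*, *tep*); -ele when the stem ends in a voiced consonant (*vijunim*, *lebnev*, *jael*).
*fom* — final consonant /m/ (voiced) → -ele → *fomele*.
Since the final consonant of *uzap* is /p/ (voiceless), it takes -na, giving *uzapna*.

fomele, uzapna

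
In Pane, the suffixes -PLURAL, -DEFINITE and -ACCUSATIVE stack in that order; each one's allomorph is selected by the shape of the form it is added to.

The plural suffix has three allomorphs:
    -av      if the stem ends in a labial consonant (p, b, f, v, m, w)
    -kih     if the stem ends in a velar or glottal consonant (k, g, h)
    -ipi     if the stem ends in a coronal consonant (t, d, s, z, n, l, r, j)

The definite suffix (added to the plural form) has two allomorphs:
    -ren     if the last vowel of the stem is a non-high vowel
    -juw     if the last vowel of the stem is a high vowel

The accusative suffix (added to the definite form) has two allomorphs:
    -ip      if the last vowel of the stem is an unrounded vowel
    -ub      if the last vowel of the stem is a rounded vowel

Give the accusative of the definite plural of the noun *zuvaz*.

Since the final consonant of *zuvaz* is /z/ (coronal), it takes -ipi, giving *zuvazipi*.
The plural form *zuvazipi*: last vowel = /i/, a high vowel → -juw → *zuvazipijuw*.
The definite form *zuvazipijuw* — last vowel /u/ (a rounded vowel) → -ub → *zuvazipijuwub*.

zuvazipijuwub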